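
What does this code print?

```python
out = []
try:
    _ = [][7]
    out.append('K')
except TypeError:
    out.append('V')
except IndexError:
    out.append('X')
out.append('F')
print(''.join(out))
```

Execution trace: 'X' (except IndexError) → 'F' (after the try/except). Output: XF

Answer: XF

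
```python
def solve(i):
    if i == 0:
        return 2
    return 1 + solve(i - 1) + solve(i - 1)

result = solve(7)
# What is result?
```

solve(i) = 1 + 2·solve(i-1), solve(0)=2. Closed form: (2+1)·2^7 - 1 = 383.

Answer: 383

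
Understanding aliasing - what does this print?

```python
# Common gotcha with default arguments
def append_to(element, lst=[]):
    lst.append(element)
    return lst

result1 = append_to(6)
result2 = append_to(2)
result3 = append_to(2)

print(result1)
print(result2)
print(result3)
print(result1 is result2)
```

Key concept: mutable default argument gotcha.
Step by step:
`result1 = append_to(6)` → result1 = [6]
`result2 = append_to(2)` → result1 = [6, 2] (same object as result2); result2 = [6, 2] (same object as result1)
`result3 = append_to(2)` → result1 = [6, 2, 2] (same object as result2, result3); result2 = [6, 2, 2] (same object as result1, result3); result3 = [6, 2, 2] (same object as result1, result2)
`print(result1)` → prints [6, 2, 2]
`print(result2)` → prints [6, 2, 2]
`print(result3)` → prints [6, 2, 2]
`print(result1 is result2)` → prints True

Answer:
[6, 2, 2]
[6, 2, 2]
[6, 2, 2]
True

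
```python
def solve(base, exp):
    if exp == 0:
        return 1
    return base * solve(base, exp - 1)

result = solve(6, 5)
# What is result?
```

solve(6, 5) = 6 * 6 * 6 * 6 * 6 = 7776

Answer: 7776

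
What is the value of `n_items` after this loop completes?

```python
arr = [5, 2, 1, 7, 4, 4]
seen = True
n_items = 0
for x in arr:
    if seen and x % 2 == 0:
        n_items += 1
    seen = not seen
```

Count even values at even positions
`n_items` takes the values: 0 → 1

Answer: 1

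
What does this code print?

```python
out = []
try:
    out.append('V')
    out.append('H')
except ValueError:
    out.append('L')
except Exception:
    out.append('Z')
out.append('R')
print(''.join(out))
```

Execution trace: 'V' (try body) → 'H' (try body, no exception) → 'R' (after the try/except). Output: VHR

Answer: VHR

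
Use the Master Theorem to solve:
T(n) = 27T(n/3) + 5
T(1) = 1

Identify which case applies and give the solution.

a=27, b=3, f(n)=5. log_3(27) = 3. Since c=0 < 3, Case 1 applies: T(n) = Θ(n^log_b(a)) = O(n^3).

Answer: O(n^3) - Case 1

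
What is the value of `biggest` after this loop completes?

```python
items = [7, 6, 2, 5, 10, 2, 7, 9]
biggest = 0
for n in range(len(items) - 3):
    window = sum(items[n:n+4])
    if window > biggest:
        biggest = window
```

Max sum of 4-element window in [7, 6, 2, 5, 10, 2, 7, 9]
`biggest` takes the values: 0 → 20 → 23 → 24 → 28

Answer: 28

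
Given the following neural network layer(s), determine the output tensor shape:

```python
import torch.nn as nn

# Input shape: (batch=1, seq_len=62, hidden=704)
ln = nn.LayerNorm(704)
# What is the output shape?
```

Input: (1, 62, 704) -> Output: (1, 62, 704)

Answer: (1, 62, 704)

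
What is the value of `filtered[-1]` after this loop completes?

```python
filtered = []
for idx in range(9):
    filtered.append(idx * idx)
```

Last element of squares 0 to 8
`filtered` takes the values: [] → [0] → [0, 1] → [0, 1, 4] → [0, 1, 4, 9] → [0, 1, 4, 9, 16] → [0, 1, 4, 9, 16, 25] → [0, 1, 4, 9, 16, 25, 36] → [0, 1, 4, 9, 16, 25, 36, 49] → [0, 1, 4, 9, 16, 25, 36, 49, 64]
So `filtered[-1]` = 64

Answer: 64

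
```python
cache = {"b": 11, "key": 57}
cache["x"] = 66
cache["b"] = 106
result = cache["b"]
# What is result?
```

Trace:
`cache = {"b": 11, "key": 57}` → cache = {'b': 11, 'key': 57}
`cache["x"] = 66` → cache = {'b': 11, 'key': 57, 'x': 66}
`cache["b"] = 106` → cache = {'b': 106, 'key': 57, 'x': 66}
`result = cache["b"]` → result = 106
So result = 106

Answer: 106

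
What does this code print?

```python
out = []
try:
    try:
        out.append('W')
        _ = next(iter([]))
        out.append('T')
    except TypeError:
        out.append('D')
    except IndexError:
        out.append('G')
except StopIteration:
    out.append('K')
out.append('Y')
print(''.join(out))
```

Execution trace: 'W' (try body) → 'K' (outer except StopIteration) → 'Y' (after the try/except). Output: WKY

Answer: WKY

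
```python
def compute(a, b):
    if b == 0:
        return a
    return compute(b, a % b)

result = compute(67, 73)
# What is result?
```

compute(67, 73) -> compute(73, 67) -> compute(67, 6) -> compute(6, 1) -> compute(1, 0) -> 1

Answer: 1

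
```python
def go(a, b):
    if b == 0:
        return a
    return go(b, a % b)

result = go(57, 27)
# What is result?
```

go(57, 27) -> go(27, 3) -> go(3, 0) -> 3

Answer: 3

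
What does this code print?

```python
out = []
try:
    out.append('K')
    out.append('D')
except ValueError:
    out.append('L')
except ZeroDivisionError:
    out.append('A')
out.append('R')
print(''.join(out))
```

Execution trace: 'K' (try body) → 'D' (try body, no exception) → 'R' (after the try/except). Output: KDR

Answer: KDR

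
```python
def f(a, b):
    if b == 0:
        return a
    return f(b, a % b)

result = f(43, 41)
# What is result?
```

f(43, 41) -> f(41, 2) -> f(2, 1) -> f(1, 0) -> 1

Answer: 1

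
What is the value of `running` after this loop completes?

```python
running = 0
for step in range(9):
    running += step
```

Sum of 0 to 8 = 36
`running` takes the values: 0 → 1 → 3 → 6 → 10 → 15 → 21 → 28 → 36

Answer: 36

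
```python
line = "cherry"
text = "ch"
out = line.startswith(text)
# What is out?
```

Trace:
`line = "cherry"` → line = 'cherry'
`text = "ch"` → text = 'ch'
`out = line.startswith(text)` → out = True
So out = True

Answer: True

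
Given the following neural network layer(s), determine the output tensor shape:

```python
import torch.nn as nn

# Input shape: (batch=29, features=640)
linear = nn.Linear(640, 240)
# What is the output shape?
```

Input: (29, 640) -> Output: (29, 240)

Answer: (29, 240)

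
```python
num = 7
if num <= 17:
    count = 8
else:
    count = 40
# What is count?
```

Trace:
`num = 7` → num = 7
`if num <= 17: ...` → num <= 17 is True → count = 8
So count = 8

Answer: 8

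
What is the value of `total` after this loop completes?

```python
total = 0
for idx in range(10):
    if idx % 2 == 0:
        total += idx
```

Sum of even numbers 0 to 9
`total` takes the values: 0 → 2 → 6 → 12 → 20

Answer: 20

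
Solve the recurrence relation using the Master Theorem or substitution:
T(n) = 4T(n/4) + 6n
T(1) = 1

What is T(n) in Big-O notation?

By Master Theorem: a=4, b=4, f(n)=6n. Since log_4(4) = 1 and f(n) = Θ(n^1), Case 2 applies. T(n) = O(n log n).

Answer: O(n log n)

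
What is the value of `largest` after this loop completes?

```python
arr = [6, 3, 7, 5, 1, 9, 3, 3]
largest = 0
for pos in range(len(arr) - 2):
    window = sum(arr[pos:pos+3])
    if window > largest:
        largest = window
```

Max sum of 3-element window in [6, 3, 7, 5, 1, 9, 3, 3]
`largest` takes the values: 0 → 16

Answer: 16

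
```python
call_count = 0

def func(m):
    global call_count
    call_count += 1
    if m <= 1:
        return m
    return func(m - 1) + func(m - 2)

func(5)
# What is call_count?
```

Calls(m) = 1 + Calls(m-1) + Calls(m-2); Calls(0)=Calls(1)=1. For m=5 this gives 15.

Answer: 15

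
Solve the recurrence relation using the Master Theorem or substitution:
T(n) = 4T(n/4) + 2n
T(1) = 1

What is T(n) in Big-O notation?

By Master Theorem: a=4, b=4, f(n)=2n. Since log_4(4) = 1 and f(n) = Θ(n^1), Case 2 applies. T(n) = O(n log n).

Answer: O(n log n)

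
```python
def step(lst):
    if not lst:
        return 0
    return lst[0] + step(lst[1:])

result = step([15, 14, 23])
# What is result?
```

15 + 14 + 23 + 0 = 52

Answer: 52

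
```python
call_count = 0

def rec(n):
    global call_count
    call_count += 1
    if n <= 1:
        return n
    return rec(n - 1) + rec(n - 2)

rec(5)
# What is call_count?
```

Calls(n) = 1 + Calls(n-1) + Calls(n-2); Calls(0)=Calls(1)=1. For n=5 this gives 15.

Answer: 15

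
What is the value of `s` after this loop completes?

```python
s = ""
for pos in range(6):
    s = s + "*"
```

Repeat '*' 6 times
`s` takes the values: "" → "*" → "**" → "***" → "****" → "*****" → "******"

Answer: "******"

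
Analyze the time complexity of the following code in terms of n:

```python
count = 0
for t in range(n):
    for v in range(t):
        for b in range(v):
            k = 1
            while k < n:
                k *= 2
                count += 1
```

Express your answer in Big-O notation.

Each loop level contributes: n × n × n × log n. Multiplying the contributions gives O(n^3 log n).

Answer: O(n^3 log n)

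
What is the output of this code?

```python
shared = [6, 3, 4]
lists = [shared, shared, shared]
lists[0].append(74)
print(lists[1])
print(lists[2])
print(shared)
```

Key concept: list of same reference.
Step by step:
`shared = [6, 3, 4]` → shared = [6, 3, 4]
`lists = [shared, shared, shared]` → lists = [[6, 3, 4], [6, 3, 4], [6, 3, 4]]
`lists[0].append(74)` → shared = [6, 3, 4, 74]; lists = [[6, 3, 4, 74], [6, 3, 4, 74], [6, 3, 4, 74]]
`print(lists[1])` → prints [6, 3, 4, 74]
`print(lists[2])` → prints [6, 3, 4, 74]
`print(shared)` → prints [6, 3, 4, 74]

Answer:
[6, 3, 4, 74]
[6, 3, 4, 74]
[6, 3, 4, 74]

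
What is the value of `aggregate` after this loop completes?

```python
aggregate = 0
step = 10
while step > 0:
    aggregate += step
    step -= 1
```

Sum 10 down to 1
`aggregate` takes the values: 0 → 10 → 19 → 27 → 34 → 40 → 45 → 49 → 52 → 54 → 55

Answer: 55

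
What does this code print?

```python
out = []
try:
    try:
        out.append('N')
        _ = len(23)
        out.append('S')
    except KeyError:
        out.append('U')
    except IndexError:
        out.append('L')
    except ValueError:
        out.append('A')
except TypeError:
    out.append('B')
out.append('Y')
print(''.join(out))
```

Execution trace: 'N' (try body) → 'B' (outer except TypeError) → 'Y' (after the try/except). Output: NBY

Answer: NBY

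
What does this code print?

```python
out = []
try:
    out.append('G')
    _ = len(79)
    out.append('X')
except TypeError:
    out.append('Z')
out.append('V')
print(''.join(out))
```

Execution trace: 'G' (try body) → 'Z' (except TypeError) → 'V' (after the try/except). Output: GZV

Answer: GZV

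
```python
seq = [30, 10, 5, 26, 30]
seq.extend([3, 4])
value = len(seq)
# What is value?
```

Trace:
`seq = [30, 10, 5, 26, 30]` → seq = [30, 10, 5, 26, 30]
`seq.extend([3, 4])` → seq = [30, 10, 5, 26, 30, 3, 4]
`value = len(seq)` → value = 7
So value = 7

Answer: 7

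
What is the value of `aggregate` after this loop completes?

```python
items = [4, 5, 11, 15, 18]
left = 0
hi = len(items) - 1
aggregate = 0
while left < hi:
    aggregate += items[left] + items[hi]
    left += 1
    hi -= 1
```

Sum of pairs from ends
`aggregate` takes the values: 0 → 22 → 42

Answer: 42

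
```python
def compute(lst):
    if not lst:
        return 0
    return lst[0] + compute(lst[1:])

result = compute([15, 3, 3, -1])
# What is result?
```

15 + 3 + 3 + (-1) + 0 = 20

Answer: 20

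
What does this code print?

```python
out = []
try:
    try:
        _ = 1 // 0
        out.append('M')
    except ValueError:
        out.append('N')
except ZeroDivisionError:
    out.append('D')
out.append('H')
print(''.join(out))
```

Execution trace: 'D' (outer except ZeroDivisionError) → 'H' (after the try/except). Output: DH

Answer: DH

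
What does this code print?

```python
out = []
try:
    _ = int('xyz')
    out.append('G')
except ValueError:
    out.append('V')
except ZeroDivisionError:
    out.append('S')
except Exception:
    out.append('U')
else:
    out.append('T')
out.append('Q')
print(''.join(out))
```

Execution trace: 'V' (except ValueError) → 'Q' (after the try/except). Output: VQ

Answer: VQ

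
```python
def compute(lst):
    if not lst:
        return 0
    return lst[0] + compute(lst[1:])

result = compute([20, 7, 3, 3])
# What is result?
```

20 + 7 + 3 + 3 + 0 = 33

Answer: 33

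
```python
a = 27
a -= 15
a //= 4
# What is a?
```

Trace:
`a = 27` → a = 27
`a -= 15` → a = 12
`a //= 4` → a = 3
So a = 3

Answer: 3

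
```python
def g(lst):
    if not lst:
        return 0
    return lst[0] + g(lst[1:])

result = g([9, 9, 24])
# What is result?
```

9 + 9 + 24 + 0 = 42

Answer: 42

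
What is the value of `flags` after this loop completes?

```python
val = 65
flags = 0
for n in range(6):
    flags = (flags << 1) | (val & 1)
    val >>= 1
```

Reverse lowest 6 bits of 65
`flags` takes the values: 0 → 1 → 2 → 4 → 8 → 16 → 32

Answer: 32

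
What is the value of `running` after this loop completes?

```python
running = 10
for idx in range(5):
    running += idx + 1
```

Start at 10, add 1 to 5 = 25
`running` takes the values: 10 → 11 → 13 → 16 → 20 → 25

Answer: 25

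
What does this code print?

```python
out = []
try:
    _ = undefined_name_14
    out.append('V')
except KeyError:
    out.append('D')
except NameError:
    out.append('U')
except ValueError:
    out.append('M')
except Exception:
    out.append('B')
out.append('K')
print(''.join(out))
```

Execution trace: 'U' (except NameError) → 'K' (after the try/except). Output: UK

Answer: UK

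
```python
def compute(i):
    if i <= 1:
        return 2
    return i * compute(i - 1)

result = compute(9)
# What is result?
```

compute(9) = 9 * 8 * 7 * 6 * 5 * 4 * 3 * 2 * 2 = 725760

Answer: 725760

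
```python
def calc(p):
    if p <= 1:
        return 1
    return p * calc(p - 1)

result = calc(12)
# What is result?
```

calc(12) = 12 * 11 * 10 * 9 * 8 * 7 * 6 * 5 * 4 * 3 * 2 * 1 = 479001600

Answer: 479001600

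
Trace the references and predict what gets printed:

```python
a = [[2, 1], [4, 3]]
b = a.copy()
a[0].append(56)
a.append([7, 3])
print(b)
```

Key concept: shallow copy with nested lists.
Step by step:
`a = [[2, 1], [4, 3]]` → a = [[2, 1], [4, 3]]
`b = a.copy()` → b = [[2, 1], [4, 3]]
`a[0].append(56)` → a = [[2, 1, 56], [4, 3]]; b = [[2, 1, 56], [4, 3]]
`a.append([7, 3])` → a = [[2, 1, 56], [4, 3], [7, 3]]
`print(b)` → prints [[2, 1, 56], [4, 3]]

Answer: [[2, 1, 56], [4, 3]]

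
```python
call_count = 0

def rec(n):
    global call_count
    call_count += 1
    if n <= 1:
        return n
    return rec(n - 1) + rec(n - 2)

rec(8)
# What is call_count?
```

Calls(n) = 1 + Calls(n-1) + Calls(n-2); Calls(0)=Calls(1)=1. For n=8 this gives 67.

Answer: 67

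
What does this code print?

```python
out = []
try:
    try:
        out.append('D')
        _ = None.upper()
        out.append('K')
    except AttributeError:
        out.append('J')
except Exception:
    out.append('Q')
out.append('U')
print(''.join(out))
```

Execution trace: 'D' (inner try body) → 'J' (inner except AttributeError) → 'U' (after the try/except). Output: DJU

Answer: DJU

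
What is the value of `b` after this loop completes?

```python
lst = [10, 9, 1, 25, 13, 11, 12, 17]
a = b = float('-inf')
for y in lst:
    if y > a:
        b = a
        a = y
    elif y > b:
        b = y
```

Second largest (with repeats) in [10, 9, 1, 25, 13, 11, 12, 17]
`b` takes the values: -inf → 9 → 10 → 13 → 17

Answer: 17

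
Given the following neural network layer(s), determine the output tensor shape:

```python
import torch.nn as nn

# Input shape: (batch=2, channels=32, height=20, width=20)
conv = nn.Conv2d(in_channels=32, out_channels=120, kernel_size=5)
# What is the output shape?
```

Input: (2, 32, 20, 20) -> Output: (2, 120, 16, 16)

Answer: (2, 120, 16, 16)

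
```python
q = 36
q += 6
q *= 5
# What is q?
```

Trace:
`q = 36` → q = 36
`q += 6` → q = 42
`q *= 5` → q = 210
So q = 210

Answer: 210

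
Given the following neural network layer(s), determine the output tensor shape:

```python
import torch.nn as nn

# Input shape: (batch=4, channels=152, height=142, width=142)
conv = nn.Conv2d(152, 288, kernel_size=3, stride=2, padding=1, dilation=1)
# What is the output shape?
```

Input: (4, 152, 142, 142) -> Output: (4, 288, 71, 71)

Answer: (4, 288, 71, 71)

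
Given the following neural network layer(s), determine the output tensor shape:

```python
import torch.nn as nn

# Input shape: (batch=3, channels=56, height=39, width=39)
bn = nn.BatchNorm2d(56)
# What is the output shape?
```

Input: (3, 56, 39, 39) -> Output: (3, 56, 39, 39)

Answer: (3, 56, 39, 39)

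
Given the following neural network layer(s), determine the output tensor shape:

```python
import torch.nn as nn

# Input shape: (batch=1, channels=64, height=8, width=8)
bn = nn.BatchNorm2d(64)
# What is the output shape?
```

Input: (1, 64, 8, 8) -> Output: (1, 64, 8, 8)

Answer: (1, 64, 8, 8)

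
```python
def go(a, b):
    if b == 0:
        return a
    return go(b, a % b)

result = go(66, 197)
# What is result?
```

go(66, 197) -> go(197, 66) -> go(66, 65) -> go(65, 1) -> go(1, 0) -> 1

Answer: 1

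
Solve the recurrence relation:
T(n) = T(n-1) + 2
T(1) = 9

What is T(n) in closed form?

Unrolling: T(n) = T(1) + 2·(n-1) = 9 + 2(n-1) = 2n + 7.

Answer: T(n) = 2n + 7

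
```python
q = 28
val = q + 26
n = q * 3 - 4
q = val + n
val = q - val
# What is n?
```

Trace:
`q = 28` → q = 28
`val = q + 26` → val = 54
`n = q * 3 - 4` → n = 80
`q = val + n` → q = 134
`val = q - val` → val = 80
So n = 80

Answer: 80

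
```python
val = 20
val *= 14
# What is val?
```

Trace:
`val = 20` → val = 20
`val *= 14` → val = 280
So val = 280

Answer: 280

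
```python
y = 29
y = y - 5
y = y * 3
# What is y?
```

Trace:
`y = 29` → y = 29
`y = y - 5` → y = 24
`y = y * 3` → y = 72
So y = 72

Answer: 72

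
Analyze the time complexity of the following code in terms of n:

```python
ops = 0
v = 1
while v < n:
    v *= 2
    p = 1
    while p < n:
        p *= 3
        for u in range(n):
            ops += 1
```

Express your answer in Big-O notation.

Each loop level contributes: log n × log n × n. Multiplying the contributions gives O(n log² n).

Answer: O(n log² n)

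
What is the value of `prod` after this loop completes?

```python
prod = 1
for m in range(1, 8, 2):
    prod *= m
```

Product of 1, 3, 5, ... up to 7
`prod` takes the values: 1 → 3 → 15 → 105

Answer: 105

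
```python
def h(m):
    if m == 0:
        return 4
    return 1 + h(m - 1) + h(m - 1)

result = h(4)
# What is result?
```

h(m) = 1 + 2·h(m-1), h(0)=4. Closed form: (4+1)·2^4 - 1 = 79.

Answer: 79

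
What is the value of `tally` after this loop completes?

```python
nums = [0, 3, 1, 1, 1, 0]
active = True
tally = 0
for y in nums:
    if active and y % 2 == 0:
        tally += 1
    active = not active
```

Count even values at even positions
`tally` takes the values: 0 → 1

Answer: 1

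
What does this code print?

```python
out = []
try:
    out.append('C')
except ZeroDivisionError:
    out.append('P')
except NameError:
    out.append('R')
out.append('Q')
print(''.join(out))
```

Execution trace: 'C' (try body, no exception) → 'Q' (after the try/except). Output: CQ

Answer: CQ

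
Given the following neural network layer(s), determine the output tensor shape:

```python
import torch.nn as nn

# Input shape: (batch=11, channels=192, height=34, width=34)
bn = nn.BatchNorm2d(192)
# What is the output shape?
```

Input: (11, 192, 34, 34) -> Output: (11, 192, 34, 34)

Answer: (11, 192, 34, 34)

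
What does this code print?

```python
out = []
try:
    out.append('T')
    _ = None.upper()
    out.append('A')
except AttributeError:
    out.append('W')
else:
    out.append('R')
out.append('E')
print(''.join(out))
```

Execution trace: 'T' (try body) → 'W' (except AttributeError) → 'E' (after the try/except). Output: TWE

Answer: TWE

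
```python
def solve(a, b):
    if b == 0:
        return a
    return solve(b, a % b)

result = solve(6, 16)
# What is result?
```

solve(6, 16) -> solve(16, 6) -> solve(6, 4) -> solve(4, 2) -> solve(2, 0) -> 2

Answer: 2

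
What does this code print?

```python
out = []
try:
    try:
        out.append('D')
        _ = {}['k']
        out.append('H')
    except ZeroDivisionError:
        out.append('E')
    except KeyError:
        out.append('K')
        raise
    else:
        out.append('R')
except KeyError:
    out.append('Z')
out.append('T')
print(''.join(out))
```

Execution trace: 'D' (inner try body) → 'K' (inner except KeyError) → 'Z' (outer except KeyError) → 'T' (after the try/except). Output: DKZT

Answer: DKZT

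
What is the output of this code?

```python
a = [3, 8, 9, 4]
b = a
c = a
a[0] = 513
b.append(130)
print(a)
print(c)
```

Key concept: multiple aliases.
Step by step:
`a = [3, 8, 9, 4]` → a = [3, 8, 9, 4]
`b = a` → b = [3, 8, 9, 4] (same object as a)
`c = a` → c = [3, 8, 9, 4] (same object as a, b)
`a[0] = 513` → a = [513, 8, 9, 4] (same object as b, c); b = [513, 8, 9, 4] (same object as a, c); c = [513, 8, 9, 4] (same object as a, b)
`b.append(130)` → a = [513, 8, 9, 4, 130] (same object as b, c); b = [513, 8, 9, 4, 130] (same object as a, c); c = [513, 8, 9, 4, 130] (same object as a, b)
`print(a)` → prints [513, 8, 9, 4, 130]
`print(c)` → prints [513, 8, 9, 4, 130]

Answer:
[513, 8, 9, 4, 130]
[513, 8, 9, 4, 130]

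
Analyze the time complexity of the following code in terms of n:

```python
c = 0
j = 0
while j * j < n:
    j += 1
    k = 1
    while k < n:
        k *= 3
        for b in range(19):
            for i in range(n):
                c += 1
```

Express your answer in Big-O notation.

Each loop level contributes: √n × log n × 1 × n. Multiplying the contributions gives O(n√n log n).

Answer: O(n√n log n)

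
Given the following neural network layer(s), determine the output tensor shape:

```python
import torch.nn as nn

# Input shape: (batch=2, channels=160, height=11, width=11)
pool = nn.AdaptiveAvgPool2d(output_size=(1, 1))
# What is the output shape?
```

Input: (2, 160, 11, 11) -> Output: (2, 160, 1, 1)

Answer: (2, 160, 1, 1)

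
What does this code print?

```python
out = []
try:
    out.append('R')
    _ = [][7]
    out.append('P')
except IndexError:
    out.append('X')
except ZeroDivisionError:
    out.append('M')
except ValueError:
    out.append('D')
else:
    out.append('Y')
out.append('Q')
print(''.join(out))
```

Execution trace: 'R' (try body) → 'X' (except IndexError) → 'Q' (after the try/except). Output: RXQ

Answer: RXQ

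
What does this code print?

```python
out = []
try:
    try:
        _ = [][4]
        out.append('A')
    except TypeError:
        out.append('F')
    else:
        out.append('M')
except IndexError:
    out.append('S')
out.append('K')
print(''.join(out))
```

Execution trace: 'S' (outer except IndexError) → 'K' (after the try/except). Output: SK

Answer: SK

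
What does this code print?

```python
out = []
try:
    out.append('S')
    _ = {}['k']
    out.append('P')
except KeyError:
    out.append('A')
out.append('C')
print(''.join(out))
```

Execution trace: 'S' (try body) → 'A' (except KeyError) → 'C' (after the try/except). Output: SAC

Answer: SAC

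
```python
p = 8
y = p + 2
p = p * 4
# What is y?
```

Trace:
`p = 8` → p = 8
`y = p + 2` → y = 10
`p = p * 4` → p = 32
So y = 10

Answer: 10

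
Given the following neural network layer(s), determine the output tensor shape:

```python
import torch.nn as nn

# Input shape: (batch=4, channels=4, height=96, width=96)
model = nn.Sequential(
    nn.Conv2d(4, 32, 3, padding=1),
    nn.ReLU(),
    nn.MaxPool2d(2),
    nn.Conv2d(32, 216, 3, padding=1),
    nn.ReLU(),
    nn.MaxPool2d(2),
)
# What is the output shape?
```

Input: (4, 4, 96, 96) -> after first Conv2d: (4, 32, 96, 96) -> after first MaxPool2d: (4, 32, 48, 48) -> after second Conv2d: (4, 216, 48, 48) -> Output: (4, 216, 24, 24)

Answer: (4, 216, 24, 24)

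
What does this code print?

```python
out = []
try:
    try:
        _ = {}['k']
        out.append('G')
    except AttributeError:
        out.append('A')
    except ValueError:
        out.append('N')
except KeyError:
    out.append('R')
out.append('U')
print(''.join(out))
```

Execution trace: 'R' (outer except KeyError) → 'U' (after the try/except). Output: RU

Answer: RU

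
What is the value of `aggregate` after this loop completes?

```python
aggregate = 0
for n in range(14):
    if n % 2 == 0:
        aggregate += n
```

Sum of even numbers 0 to 13
`aggregate` takes the values: 0 → 2 → 6 → 12 → 20 → 30 → 42

Answer: 42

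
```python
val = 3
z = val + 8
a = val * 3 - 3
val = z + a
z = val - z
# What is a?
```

Trace:
`val = 3` → val = 3
`z = val + 8` → z = 11
`a = val * 3 - 3` → a = 6
`val = z + a` → val = 17
`z = val - z` → z = 6
So a = 6

Answer: 6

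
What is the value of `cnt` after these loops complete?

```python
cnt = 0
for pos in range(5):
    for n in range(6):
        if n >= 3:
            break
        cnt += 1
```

Inner breaks at 3, outer runs 5 times
`cnt` takes the values: 0 → 1 → 2 → 3 → 4 → 5 → 6 → 7 → 8 → 9 → 10 → 11 → 12 → 13 → 14 → 15

Answer: 15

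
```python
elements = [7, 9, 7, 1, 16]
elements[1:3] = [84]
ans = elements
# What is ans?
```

Trace:
`elements = [7, 9, 7, 1, 16]` → elements = [7, 9, 7, 1, 16]
`elements[1:3] = [84]` → elements = [7, 84, 1, 16]
`ans = elements` → ans = [7, 84, 1, 16]
So ans = [7, 84, 1, 16]

Answer: [7, 84, 1, 16]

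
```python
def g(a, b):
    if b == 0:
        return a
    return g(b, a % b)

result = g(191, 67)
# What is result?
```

g(191, 67) -> g(67, 57) -> g(57, 10) -> g(10, 7) -> g(7, 3) -> g(3, 1) -> g(1, 0) -> 1

Answer: 1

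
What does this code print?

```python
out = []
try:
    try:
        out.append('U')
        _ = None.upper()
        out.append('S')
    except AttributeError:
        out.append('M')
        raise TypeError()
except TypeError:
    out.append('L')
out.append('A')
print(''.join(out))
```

Execution trace: 'U' (inner try body) → 'M' (inner except AttributeError) → 'L' (outer except TypeError) → 'A' (after the try/except). Output: UMLA

Answer: UMLA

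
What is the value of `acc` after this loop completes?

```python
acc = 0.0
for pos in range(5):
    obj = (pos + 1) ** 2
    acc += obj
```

Sum of squared losses 1² + 2² + ... + 5²
`acc` takes the values: 0.0 → 1.0 → 5.0 → 14.0 → 30.0 → 55.0

Answer: 55.0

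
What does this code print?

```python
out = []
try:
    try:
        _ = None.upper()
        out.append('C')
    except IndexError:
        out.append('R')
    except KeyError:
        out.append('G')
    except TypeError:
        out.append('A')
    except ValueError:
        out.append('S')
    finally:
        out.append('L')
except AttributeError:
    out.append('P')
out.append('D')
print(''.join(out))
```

Execution trace: 'L' (finally) → 'P' (outer except AttributeError) → 'D' (after the try/except). Output: LPD

Answer: LPD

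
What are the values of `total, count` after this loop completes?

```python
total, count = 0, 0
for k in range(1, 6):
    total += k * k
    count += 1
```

Sum of squares and count
`total, count` takes the values: (0, 0) → (1, 0) → (1, 1) → (5, 1) → (5, 2) → (14, 2) → (14, 3) → (30, 3) → (30, 4) → (55, 4) → (55, 5)

Answer: 55, 5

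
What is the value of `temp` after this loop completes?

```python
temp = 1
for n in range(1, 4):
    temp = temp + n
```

Start at 1, add 1 through 3
`temp` takes the values: 1 → 2 → 4 → 7

Answer: 7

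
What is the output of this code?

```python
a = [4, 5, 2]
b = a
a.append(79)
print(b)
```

Key concept: basic list aliasing.
Step by step:
`a = [4, 5, 2]` → a = [4, 5, 2]
`b = a` → b = [4, 5, 2] (same object as a)
`a.append(79)` → a = [4, 5, 2, 79] (same object as b); b = [4, 5, 2, 79] (same object as a)
`print(b)` → prints [4, 5, 2, 79]

Answer: [4, 5, 2, 79]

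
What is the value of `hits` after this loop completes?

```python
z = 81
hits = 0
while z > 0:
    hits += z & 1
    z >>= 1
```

Count set bits in 81 (binary: 0b1010001)
`hits` takes the values: 0 → 1 → 2 → 3

Answer: 3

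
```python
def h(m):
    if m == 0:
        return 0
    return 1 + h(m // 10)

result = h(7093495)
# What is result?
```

Count of digits of 7093495: 7

Answer: 7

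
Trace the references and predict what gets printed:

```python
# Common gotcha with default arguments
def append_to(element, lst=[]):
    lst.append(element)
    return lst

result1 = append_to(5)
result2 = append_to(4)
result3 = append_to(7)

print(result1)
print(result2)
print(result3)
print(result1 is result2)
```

Key concept: mutable default argument gotcha.
Step by step:
`result1 = append_to(5)` → result1 = [5]
`result2 = append_to(4)` → result1 = [5, 4] (same object as result2); result2 = [5, 4] (same object as result1)
`result3 = append_to(7)` → result1 = [5, 4, 7] (same object as result2, result3); result2 = [5, 4, 7] (same object as result1, result3); result3 = [5, 4, 7] (same object as result1, result2)
`print(result1)` → prints [5, 4, 7]
`print(result2)` → prints [5, 4, 7]
`print(result3)` → prints [5, 4, 7]
`print(result1 is result2)` → prints True

Answer:
[5, 4, 7]
[5, 4, 7]
[5, 4, 7]
True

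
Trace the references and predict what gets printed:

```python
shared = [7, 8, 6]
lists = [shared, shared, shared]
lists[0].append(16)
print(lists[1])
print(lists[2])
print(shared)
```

Key concept: list of same reference.
Step by step:
`shared = [7, 8, 6]` → shared = [7, 8, 6]
`lists = [shared, shared, shared]` → lists = [[7, 8, 6], [7, 8, 6], [7, 8, 6]]
`lists[0].append(16)` → shared = [7, 8, 6, 16]; lists = [[7, 8, 6, 16], [7, 8, 6, 16], [7, 8, 6, 16]]
`print(lists[1])` → prints [7, 8, 6, 16]
`print(lists[2])` → prints [7, 8, 6, 16]
`print(shared)` → prints [7, 8, 6, 16]

Answer:
[7, 8, 6, 16]
[7, 8, 6, 16]
[7, 8, 6, 16]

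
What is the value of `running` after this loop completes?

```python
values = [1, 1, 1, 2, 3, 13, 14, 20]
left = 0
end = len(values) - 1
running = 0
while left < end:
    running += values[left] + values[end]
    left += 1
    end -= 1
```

Sum of pairs from ends
`running` takes the values: 0 → 21 → 36 → 50 → 55

Answer: 55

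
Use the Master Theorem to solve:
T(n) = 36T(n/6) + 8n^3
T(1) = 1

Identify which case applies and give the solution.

a=36, b=6, f(n)=8n^3. log_6(36) = 2. Since c=3 > 2 and the regularity condition holds (36(n/6)^3 = (36/6^3)n^3 with 36/6^3 < 1), Case 3 applies: T(n) = Θ(f(n)) = O(n^3).

Answer: O(n^3) - Case 3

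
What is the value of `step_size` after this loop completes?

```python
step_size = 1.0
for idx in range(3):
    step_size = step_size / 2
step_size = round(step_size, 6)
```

Halving LR 3 times: 1 / 2^3
`step_size` takes the values: 1.0 → 0.5 → 0.25 → 0.125

Answer: 0.125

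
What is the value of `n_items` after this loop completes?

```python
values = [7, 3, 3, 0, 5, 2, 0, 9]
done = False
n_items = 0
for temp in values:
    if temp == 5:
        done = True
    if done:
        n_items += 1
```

Count elements after first 5 in [7, 3, 3, 0, 5, 2, 0, 9]
`n_items` takes the values: 0 → 1 → 2 → 3 → 4

Answer: 4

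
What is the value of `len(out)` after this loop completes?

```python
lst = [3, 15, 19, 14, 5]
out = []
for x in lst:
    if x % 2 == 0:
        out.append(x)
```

Count even numbers in [3, 15, 19, 14, 5]
`out` takes the values: [] → [14]
So `len(out)` = 1

Answer: 1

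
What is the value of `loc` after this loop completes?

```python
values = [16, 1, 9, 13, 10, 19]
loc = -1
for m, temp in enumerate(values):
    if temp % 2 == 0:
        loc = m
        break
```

First even number index in [16, 1, 9, 13, 10, 19]
`loc` takes the values: -1 → 0

Answer: 0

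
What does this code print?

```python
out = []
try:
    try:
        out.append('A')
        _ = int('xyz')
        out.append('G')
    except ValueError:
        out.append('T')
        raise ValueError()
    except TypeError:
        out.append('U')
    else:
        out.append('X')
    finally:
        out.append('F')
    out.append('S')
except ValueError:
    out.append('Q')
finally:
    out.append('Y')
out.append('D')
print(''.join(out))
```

Execution trace: 'A' (inner try body) → 'T' (inner except ValueError) → 'F' (inner finally) → 'Q' (except ValueError) → 'Y' (finally) → 'D' (after the try/except). Output: ATFQYD

Answer: ATFQYD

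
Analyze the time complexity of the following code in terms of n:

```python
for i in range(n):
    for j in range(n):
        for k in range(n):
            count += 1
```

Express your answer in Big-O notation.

This is Triple nested loop. Time complexity: O(n³).

Answer: O(n³)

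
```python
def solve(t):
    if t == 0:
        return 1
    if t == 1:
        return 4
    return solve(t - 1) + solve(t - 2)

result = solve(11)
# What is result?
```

Build up from base cases: solve(0)=1, solve(1)=4, solve(2)=5, solve(3)=9, solve(4)=14, solve(5)=23, solve(6)=37, ..., solve(11)=411

Answer: 411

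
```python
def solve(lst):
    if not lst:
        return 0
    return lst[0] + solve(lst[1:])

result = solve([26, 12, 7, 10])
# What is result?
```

26 + 12 + 7 + 10 + 0 = 55

Answer: 55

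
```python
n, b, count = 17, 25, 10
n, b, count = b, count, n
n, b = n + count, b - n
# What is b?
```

Trace:
`n, b, count = 17, 25, 10` → n = 17; b = 25; count = 10
`n, b, count = b, count, n` → n = 25; b = 10; count = 17
`n, b = n + count, b - n` → n = 42; b = -15
So b = -15

Answer: -15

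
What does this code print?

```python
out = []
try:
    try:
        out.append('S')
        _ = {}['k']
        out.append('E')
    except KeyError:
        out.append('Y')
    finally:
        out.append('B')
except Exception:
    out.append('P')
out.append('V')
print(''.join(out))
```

Execution trace: 'S' (inner try body) → 'Y' (inner except KeyError) → 'B' (inner finally) → 'V' (after the try/except). Output: SYBV

Answer: SYBV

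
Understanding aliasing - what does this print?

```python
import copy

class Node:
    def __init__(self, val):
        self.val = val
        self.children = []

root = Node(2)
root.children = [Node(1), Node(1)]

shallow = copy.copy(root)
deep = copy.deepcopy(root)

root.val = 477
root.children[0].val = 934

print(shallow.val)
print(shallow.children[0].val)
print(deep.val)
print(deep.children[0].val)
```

Key concept: deep copy with custom objects.
Step by step:
`root = Node(2)` → root = Node(val=2, children=[])
`root.children = [Node(1), Node(1)]` → root = Node(val=2, children=[Node(val=1, children=[]), Node(val=1, children=[])])
`shallow = copy.copy(root)` → shallow = Node(val=2, children=[Node(val=1, children=[]), Node(val=1, children=[])])
`deep = copy.deepcopy(root)` → deep = Node(val=2, children=[Node(val=1, children=[]), Node(val=1, children=[])])
`root.val = 477` → root = Node(val=477, children=[Node(val=1, children=[]), Node(val=1, children=[])])
`root.children[0].val = 934` → root = Node(val=477, children=[Node(val=934, children=[]), Node(val=1, children=[])]); shallow = Node(val=2, children=[Node(val=934, children=[]), Node(val=1, children=[])])
`print(shallow.val)` → prints 2
`print(shallow.children[0].val)` → prints 934
`print(deep.val)` → prints 2
`print(deep.children[0].val)` → prints 1

Answer:
2
934
2
1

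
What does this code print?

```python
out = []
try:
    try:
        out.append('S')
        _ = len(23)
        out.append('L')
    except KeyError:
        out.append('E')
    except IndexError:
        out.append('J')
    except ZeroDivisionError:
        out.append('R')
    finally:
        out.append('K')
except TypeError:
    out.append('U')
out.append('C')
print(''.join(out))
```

Execution trace: 'S' (try body) → 'K' (finally) → 'U' (outer except TypeError) → 'C' (after the try/except). Output: SKUC

Answer: SKUC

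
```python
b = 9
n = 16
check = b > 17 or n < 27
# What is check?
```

Trace:
`b = 9` → b = 9
`n = 16` → n = 16
`check = b > 17 or n < 27` → check = True
So check = True

Answer: True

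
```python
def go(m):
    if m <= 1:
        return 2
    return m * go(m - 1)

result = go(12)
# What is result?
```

go(12) = 12 * 11 * 10 * 9 * 8 * 7 * 6 * 5 * 4 * 3 * 2 * 2 = 958003200

Answer: 958003200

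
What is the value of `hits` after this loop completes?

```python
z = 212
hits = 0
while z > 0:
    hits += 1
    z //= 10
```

Count digits by repeated division by 10
`hits` takes the values: 0 → 1 → 2 → 3

Answer: 3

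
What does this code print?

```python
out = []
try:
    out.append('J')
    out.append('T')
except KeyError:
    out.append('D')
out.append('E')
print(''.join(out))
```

Execution trace: 'J' (try body) → 'T' (try body, no exception) → 'E' (after the try/except). Output: JTE

Answer: JTE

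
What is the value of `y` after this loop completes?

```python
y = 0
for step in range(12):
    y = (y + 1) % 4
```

Increment mod 4, 12 times = 0
`y` takes the values: 0 → 1 → 2 → 3 → 0 → 1 → 2 → 3 → 0 → 1 → 2 → 3 → 0

Answer: 0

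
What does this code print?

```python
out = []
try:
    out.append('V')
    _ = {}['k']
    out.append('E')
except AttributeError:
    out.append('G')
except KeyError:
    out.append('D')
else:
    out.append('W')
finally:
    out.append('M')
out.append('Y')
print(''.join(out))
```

Execution trace: 'V' (try body) → 'D' (except KeyError) → 'M' (finally) → 'Y' (after the try/except). Output: VDMY

Answer: VDMY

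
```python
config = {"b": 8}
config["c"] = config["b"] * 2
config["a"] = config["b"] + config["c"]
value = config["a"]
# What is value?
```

Trace:
`config = {"b": 8}` → config = {'b': 8}
`config["c"] = config["b"] * 2` → config = {'b': 8, 'c': 16}
`config["a"] = config["b"] + config["c"]` → config = {'b': 8, 'c': 16, 'a': 24}
`value = config["a"]` → value = 24
So value = 24

Answer: 24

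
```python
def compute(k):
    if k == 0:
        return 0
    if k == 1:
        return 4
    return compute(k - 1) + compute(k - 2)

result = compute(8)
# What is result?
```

Build up from base cases: compute(0)=0, compute(1)=4, compute(2)=4, compute(3)=8, compute(4)=12, compute(5)=20, compute(6)=32, ..., compute(8)=84

Answer: 84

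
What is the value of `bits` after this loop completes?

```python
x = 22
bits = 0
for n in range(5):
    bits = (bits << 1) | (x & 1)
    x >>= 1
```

Reverse lowest 5 bits of 22
`bits` takes the values: 0 → 1 → 3 → 6 → 13

Answer: 13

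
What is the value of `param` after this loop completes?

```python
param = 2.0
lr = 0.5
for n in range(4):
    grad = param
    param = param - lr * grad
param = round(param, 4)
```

Gradient descent: w = 2.0 * (1 - 0.5)^4
`param` takes the values: 2.0 → 1.0 → 0.5 → 0.25 → 0.125

Answer: 0.125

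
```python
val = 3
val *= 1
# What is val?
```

Trace:
`val = 3` → val = 3
`val *= 1` → val = 3
So val = 3

Answer: 3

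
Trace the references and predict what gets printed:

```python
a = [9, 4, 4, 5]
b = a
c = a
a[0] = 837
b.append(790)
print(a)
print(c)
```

Key concept: multiple aliases.
Step by step:
`a = [9, 4, 4, 5]` → a = [9, 4, 4, 5]
`b = a` → b = [9, 4, 4, 5] (same object as a)
`c = a` → c = [9, 4, 4, 5] (same object as a, b)
`a[0] = 837` → a = [837, 4, 4, 5] (same object as b, c); b = [837, 4, 4, 5] (same object as a, c); c = [837, 4, 4, 5] (same object as a, b)
`b.append(790)` → a = [837, 4, 4, 5, 790] (same object as b, c); b = [837, 4, 4, 5, 790] (same object as a, c); c = [837, 4, 4, 5, 790] (same object as a, b)
`print(a)` → prints [837, 4, 4, 5, 790]
`print(c)` → prints [837, 4, 4, 5, 790]

Answer:
[837, 4, 4, 5, 790]
[837, 4, 4, 5, 790]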